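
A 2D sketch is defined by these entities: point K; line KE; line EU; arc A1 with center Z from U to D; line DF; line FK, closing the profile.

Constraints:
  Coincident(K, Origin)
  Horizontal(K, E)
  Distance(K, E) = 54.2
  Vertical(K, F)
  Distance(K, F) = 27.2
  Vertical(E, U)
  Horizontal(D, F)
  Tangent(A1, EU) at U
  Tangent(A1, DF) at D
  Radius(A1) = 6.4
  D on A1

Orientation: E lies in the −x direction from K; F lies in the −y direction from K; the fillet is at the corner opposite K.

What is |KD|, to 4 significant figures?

55.00

K is at the origin; K and E share the same y with |KE| = 54.2 and E on the −x side, so E = (-54.20, 0.000). KF is vertical with |KF| = 27.2 and F on the −y side, so F = (0.000, -27.20). The virtual corner opposite K is at (-54.20, -27.20). Since A1 is tangent to EU there, ZU ⟂ EU and since A1 is tangent to DF there, ZD ⟂ DF, with radius 6.4, so the center Z sits 6.4 in from both sides at Z = (-47.80, -20.80). That places the tangent points at U = (-54.20, -20.80) on EU and D = (-47.80, -27.20) on DF. Then |KD| = |D − K| = 55.00.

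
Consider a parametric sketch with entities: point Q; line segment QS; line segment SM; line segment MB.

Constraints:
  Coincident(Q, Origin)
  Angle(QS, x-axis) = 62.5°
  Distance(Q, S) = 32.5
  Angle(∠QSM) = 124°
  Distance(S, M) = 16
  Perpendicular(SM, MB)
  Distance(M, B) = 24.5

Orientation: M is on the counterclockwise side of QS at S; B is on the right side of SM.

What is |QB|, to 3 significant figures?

61.8

Q is at the origin; QS runs at 62.5° with length 32.5, so S = 32.5·(cos 62.5°, sin 62.5°) = (15.0, 28.8). ∠QSM = 124.0°, so SM runs at 62.5° + (180° − 124.0°) = 118° from the x-axis; with |SM| = 16.0, M = S + 16.0·(cos 118°, sin 118°) = (7.37, 42.9). SM is perpendicular to MB; with |MB| = 24.5 on the right of SM, B = M + 24.5·(0.879, 0.477) = (28.9, 54.6). Then |QB| = |B − Q| = 61.8.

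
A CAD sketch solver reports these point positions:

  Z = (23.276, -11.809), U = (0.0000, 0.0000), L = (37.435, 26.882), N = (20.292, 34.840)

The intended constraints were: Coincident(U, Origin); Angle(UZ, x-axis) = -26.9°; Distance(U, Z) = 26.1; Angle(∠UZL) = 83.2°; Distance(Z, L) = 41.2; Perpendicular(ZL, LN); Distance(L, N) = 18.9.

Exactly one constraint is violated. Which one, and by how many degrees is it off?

Perpendicular(ZL, LN) — off by 4.80°.

U = (0.00, 0.00) ✓; UZ at -26.90° ✓; |UZ| = 26.10 ✓; ∠UZL = 83.20° ✓; |ZL| = 41.20 ✓; ∠(ZL, LN) = 85.20° ✗; |LN| = 18.90 ✓.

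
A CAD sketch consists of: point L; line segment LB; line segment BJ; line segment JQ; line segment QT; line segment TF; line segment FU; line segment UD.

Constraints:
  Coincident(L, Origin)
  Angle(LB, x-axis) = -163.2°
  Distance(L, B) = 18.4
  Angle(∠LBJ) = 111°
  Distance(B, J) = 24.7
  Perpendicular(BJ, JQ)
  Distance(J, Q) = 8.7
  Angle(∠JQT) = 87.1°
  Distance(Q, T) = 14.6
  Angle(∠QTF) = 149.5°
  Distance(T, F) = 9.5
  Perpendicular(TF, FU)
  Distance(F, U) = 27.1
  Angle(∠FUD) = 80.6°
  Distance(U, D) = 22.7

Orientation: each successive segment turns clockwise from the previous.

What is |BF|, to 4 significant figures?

3.500

∠JQT = 87.1° gives QT at -55.10° from the x-axis; with |QT| = 14.6, T = (-17.53, 7.557). ∠QTF = 149.5° gives TF at -85.60° from the x-axis; with |TF| = 9.5, F = (-16.80, -1.915). Then |BF| = |F − B| = 3.500.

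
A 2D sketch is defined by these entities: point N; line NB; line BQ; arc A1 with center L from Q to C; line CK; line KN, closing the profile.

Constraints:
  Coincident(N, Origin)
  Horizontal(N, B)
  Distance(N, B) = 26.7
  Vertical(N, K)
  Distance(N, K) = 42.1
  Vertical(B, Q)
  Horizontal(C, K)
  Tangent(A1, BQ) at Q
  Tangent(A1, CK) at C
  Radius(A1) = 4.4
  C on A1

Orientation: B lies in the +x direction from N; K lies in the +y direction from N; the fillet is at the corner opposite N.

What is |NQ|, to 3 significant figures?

46.2

N is at the origin; N and B share the same y with |NB| = 26.7 and B on the +x side, so B = (26.7, 0.00). N and K share the same x with |NK| = 42.1 and K on the +y side, so K = (0.00, 42.1). The virtual corner opposite N is at (26.7, 42.1). The tangent condition forces LQ to be normal to BQ and tangency of A1 to CK means the radius LC is perpendicular to CK, with radius 4.4, so the center L sits 4.4 in from both sides at L = (22.3, 37.7). That places the tangent points at Q = (26.7, 37.7) on BQ and C = (22.3, 42.1) on CK. Then |NQ| = |Q − N| = 46.2.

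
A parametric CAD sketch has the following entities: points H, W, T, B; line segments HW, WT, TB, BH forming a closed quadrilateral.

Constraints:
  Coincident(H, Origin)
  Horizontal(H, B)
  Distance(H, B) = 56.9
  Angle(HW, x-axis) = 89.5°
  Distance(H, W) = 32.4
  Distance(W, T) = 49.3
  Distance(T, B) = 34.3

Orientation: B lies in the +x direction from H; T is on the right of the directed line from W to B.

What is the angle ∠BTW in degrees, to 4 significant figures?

101.1°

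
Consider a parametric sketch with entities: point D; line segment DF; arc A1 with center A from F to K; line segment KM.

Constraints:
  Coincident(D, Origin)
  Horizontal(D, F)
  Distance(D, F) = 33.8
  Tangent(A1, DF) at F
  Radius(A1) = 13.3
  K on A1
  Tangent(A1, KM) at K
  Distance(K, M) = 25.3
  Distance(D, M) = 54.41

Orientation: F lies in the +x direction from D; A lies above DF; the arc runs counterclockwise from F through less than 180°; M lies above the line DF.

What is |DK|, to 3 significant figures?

49.6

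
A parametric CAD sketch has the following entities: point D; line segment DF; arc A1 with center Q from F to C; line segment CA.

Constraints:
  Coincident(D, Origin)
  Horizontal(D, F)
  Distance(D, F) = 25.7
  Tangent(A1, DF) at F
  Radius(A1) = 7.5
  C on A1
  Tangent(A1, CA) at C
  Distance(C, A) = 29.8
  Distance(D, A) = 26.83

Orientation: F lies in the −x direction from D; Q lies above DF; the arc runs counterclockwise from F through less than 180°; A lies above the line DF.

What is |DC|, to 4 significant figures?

19.94

Checks: D = (0.00, 0.00) ✓; ∠(QF, FD) = 90.00° ✓; |QF| = 7.500 ✓; |QC| = 7.500 ✓; ∠(QC, CA) = 90.00° ✓; |CA| = 29.80 ✓; |DA| = 26.83 ✓.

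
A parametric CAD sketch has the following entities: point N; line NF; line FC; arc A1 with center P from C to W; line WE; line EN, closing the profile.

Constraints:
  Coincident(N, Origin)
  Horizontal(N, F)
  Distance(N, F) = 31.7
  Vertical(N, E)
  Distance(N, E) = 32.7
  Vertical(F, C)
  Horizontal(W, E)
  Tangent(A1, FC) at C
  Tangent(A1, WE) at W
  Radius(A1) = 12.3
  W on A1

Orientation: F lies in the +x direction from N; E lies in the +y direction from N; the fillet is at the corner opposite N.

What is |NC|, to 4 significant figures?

37.70

N is at the origin; N and F share the same y with |NF| = 31.7 and F on the +x side, so F = (31.70, 0.000). N and E share the same x with |NE| = 32.7 and E on the +y side, so E = (0.000, 32.70). The virtual corner opposite N is at (31.70, 32.70). The tangent condition forces PC to be normal to FC and the tangent condition forces PW to be normal to WE, with radius 12.3, so the center P sits 12.3 in from both sides at P = (19.40, 20.40). That places the tangent points at C = (31.70, 20.40) on FC and W = (19.40, 32.70) on WE. Then |NC| = |C − N| = 37.70.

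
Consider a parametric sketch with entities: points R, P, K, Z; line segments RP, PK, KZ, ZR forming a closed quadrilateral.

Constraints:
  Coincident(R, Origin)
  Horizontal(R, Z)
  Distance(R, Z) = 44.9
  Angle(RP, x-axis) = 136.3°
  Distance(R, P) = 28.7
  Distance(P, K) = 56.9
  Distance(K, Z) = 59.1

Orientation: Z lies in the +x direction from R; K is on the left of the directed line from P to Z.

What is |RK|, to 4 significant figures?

60.13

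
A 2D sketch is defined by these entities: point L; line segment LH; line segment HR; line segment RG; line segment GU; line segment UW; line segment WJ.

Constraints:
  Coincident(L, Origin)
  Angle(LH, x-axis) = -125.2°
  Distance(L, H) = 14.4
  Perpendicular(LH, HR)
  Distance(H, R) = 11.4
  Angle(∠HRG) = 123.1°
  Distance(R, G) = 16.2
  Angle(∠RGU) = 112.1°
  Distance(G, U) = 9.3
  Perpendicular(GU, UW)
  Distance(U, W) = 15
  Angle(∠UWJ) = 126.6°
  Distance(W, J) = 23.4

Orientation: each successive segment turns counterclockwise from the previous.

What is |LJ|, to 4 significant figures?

25.21

L is at the origin; LH runs at -125.2° with length 14.4, so H = (-8.301, -11.77). LH is perpendicular to HR, so HR runs at -35.20°; with |HR| = 11.4, R = (1.015, -18.34). ∠HRG = 123.1° gives RG at 21.70° from the x-axis; with |RG| = 16.2, G = (16.07, -12.35). ∠RGU = 112.1° gives GU at 89.60° from the x-axis; with |GU| = 9.3, U = (16.13, -3.049). The perpendicularity gives UW at right angles to GU, so UW runs at 179.6°; with |UW| = 15.0, W = (1.132, -2.944). ∠UWJ = 126.6° gives WJ at -127.0° from the x-axis; with |WJ| = 23.4, J = (-12.95, -21.63). Then |LJ| = |J − L| = 25.21.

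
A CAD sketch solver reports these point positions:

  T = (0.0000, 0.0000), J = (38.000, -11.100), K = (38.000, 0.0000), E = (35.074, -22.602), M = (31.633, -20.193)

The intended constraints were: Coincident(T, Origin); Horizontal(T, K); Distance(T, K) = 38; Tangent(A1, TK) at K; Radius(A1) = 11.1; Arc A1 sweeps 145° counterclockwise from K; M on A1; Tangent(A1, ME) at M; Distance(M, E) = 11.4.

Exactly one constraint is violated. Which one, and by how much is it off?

Distance(M, E) = 11.4 — off by 7.20.

T = (0.00, 0.00) ✓; T.y = 0.00, K.y = 0.00 ✓; |TK| = 38.00 ✓; ∠(JK, KT) = 90.00° ✓; |JK| = 11.10 ✓; bearing(J→M) − bearing(J→K) = 145.0° ✓; |JM| = 11.10 ✓; ∠(JM, ME) = 90.00° ✓; |ME| = 4.200 ✗.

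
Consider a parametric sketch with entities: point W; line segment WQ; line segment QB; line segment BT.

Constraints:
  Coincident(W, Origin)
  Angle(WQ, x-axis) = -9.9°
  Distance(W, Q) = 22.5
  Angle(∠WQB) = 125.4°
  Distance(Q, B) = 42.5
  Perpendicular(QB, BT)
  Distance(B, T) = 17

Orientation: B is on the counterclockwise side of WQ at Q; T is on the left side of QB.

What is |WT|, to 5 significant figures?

55.550

W is at the origin; WQ runs at -9.9° with length 22.5, so Q = 22.5·(cos -9.9°, sin -9.9°) = (22.165, -3.8684). ∠WQB = 125.4°, so QB runs at -9.9° + (180° − 125.4°) = 44.700° from the x-axis; with |QB| = 42.5, B = Q + 42.5·(cos 44.700°, sin 44.700°) = (52.374, 26.026). QB is perpendicular to BT; with |BT| = 17.0 on the left of QB, T = B + 17.0·(-0.70339, 0.71080) = (40.416, 38.109). Then |WT| = |T − W| = 55.550.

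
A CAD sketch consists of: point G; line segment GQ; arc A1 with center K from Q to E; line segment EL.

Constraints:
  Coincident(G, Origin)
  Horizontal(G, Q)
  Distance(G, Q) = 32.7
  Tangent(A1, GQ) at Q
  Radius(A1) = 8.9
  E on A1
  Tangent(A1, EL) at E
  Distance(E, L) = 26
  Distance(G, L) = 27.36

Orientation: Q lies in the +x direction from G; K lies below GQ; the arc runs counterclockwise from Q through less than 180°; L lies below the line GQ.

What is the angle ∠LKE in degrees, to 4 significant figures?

71.10°

Checks: |KE| = 8.900 ✓; ∠(KE, EL) = 90.00° ✓; |EL| = 26.00 ✓; |GL| = 27.36 ✓.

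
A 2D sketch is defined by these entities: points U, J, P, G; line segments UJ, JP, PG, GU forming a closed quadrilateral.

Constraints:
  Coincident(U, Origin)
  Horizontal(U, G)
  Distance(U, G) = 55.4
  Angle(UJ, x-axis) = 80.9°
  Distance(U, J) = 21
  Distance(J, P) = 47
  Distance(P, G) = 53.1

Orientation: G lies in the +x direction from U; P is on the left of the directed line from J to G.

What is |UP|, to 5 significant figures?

64.284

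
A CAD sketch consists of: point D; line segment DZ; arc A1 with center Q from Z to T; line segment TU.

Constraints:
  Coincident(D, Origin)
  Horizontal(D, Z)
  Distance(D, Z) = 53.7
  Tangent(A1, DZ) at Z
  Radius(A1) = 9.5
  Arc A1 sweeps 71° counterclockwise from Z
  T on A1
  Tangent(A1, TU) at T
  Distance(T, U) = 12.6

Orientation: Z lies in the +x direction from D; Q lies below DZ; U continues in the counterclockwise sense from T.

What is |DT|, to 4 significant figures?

45.17

D is at the origin; D and Z share the same y with |DZ| = 53.7 and Z on the +x side, so Z = (53.70, 0.000). Since A1 is tangent to DZ there, QZ ⟂ DZ, so Q = Z + (0, -9.5) = (53.70, -9.500). On A1, Z sits at bearing 90° from Q; a 71° counterclockwise sweep puts T at bearing 161°, so T = Q + 9.5·(cos 161°, sin 161°) = (44.72, -6.407). Then |DT| = |T − D| = 45.17.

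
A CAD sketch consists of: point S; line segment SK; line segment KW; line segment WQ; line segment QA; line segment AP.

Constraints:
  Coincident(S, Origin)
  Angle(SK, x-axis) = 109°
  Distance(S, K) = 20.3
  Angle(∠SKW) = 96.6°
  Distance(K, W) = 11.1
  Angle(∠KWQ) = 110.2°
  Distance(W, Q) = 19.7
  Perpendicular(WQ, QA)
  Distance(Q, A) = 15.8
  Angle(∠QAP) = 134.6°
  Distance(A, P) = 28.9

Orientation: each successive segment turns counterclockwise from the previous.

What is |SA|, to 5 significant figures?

6.5968

S is at the origin; SK runs at 109.0° with length 20.3, so K = (-6.6090, 19.194). ∠SKW = 96.6° gives KW at -167.60° from the x-axis; with |KW| = 11.1, W = (-17.450, 16.810). ∠KWQ = 110.2° gives WQ at -97.800° from the x-axis; with |WQ| = 19.7, Q = (-20.124, -2.7073). WQ is perpendicular to QA, so QA runs at -7.8000°; with |QA| = 15.8, A = (-4.4699, -4.8516). Then |SA| = |A − S| = 6.5968.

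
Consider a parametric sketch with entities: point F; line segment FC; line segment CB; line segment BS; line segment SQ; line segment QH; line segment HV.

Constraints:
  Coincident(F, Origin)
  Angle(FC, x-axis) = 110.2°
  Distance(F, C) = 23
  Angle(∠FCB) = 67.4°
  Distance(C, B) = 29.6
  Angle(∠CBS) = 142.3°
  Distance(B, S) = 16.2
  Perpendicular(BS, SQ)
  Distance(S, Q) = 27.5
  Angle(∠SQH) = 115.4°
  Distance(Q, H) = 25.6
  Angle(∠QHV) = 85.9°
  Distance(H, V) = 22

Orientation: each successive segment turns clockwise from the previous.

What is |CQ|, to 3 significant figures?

40.7

F is at the origin; FC runs at 110.2° with length 23.0, so C = (-7.94, 21.6). ∠FCB = 67.4° gives CB at -2.40° from the x-axis; with |CB| = 29.6, B = (21.6, 20.3). ∠CBS = 142.3° gives BS at -40.1° from the x-axis; with |BS| = 16.2, S = (34.0, 9.91). The perpendicularity gives SQ at right angles to BS, so SQ runs at -130°; with |SQ| = 27.5, Q = (16.3, -11.1). Then |CQ| = |Q − C| = 40.7.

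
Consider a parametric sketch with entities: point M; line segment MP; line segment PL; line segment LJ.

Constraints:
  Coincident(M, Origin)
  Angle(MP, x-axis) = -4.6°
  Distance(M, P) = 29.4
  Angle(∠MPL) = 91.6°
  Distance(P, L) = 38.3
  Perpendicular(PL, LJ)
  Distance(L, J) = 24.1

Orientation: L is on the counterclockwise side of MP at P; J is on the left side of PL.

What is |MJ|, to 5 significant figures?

39.477

∠MPL = 91.6°, so PL runs at -4.6° + (180° − 91.6°) = 83.800° from the x-axis; with |PL| = 38.3, L = P + 38.3·(cos 83.800°, sin 83.800°) = (33.442, 35.718). The perpendicularity gives LJ at right angles to PL; with |LJ| = 24.1 on the left of PL, J = L + 24.1·(-0.99415, 0.10800) = (9.4826, 38.321). Then |MJ| = |J − M| = 39.477.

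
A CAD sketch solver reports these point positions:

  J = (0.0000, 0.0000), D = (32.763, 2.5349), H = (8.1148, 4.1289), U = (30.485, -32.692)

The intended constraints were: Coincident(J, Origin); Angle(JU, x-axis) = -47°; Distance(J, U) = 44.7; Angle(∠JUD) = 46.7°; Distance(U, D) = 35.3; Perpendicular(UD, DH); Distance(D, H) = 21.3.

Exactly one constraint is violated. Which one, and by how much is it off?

Distance(D, H) = 21.3 — off by 3.40.

J = (0.00, 0.00) ✓; JU at -47.00° ✓; |JU| = 44.70 ✓; ∠JUD = 46.70° ✓; |UD| = 35.30 ✓; ∠(UD, DH) = 90.00° ✓; |DH| = 24.70 ✗.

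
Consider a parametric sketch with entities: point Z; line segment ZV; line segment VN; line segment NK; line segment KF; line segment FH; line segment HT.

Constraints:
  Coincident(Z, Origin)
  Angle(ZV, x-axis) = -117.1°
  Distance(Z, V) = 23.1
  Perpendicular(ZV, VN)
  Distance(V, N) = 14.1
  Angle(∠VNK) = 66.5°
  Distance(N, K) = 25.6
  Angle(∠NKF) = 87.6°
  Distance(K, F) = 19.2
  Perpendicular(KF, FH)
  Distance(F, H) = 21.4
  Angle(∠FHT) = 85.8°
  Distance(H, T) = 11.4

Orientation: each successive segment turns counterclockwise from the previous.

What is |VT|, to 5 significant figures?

6.0351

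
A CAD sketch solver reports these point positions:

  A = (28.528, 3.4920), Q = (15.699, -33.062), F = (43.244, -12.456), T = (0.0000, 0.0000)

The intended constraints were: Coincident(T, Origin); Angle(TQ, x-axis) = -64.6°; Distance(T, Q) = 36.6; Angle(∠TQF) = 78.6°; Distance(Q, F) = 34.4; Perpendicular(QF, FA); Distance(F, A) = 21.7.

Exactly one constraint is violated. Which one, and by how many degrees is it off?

Perpendicular(QF, FA) — off by 5.90°.

T = (0.00, 0.00) ✓; TQ at -64.60° ✓; |TQ| = 36.60 ✓; ∠TQF = 78.60° ✓; |QF| = 34.40 ✓; ∠(QF, FA) = 95.90° ✗; |FA| = 21.70 ✓.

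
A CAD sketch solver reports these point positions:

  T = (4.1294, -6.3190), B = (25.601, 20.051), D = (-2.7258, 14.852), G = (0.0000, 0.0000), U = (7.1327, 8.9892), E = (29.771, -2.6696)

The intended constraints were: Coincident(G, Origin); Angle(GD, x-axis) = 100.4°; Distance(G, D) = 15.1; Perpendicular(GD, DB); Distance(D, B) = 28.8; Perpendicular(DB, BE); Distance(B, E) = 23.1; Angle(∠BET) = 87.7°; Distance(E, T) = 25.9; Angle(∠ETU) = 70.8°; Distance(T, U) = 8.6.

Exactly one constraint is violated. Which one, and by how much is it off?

Distance(T, U) = 8.6 — off by 7.00.

G = (0.00, 0.00) ✓; GD at 100.4° ✓; |GD| = 15.10 ✓; ∠(GD, DB) = 90.00° ✓; |DB| = 28.80 ✓; ∠(DB, BE) = 90.00° ✓; |BE| = 23.10 ✓; ∠BET = 87.70° ✓; |ET| = 25.90 ✓; ∠ETU = 70.80° ✓; |TU| = 15.60 ✗.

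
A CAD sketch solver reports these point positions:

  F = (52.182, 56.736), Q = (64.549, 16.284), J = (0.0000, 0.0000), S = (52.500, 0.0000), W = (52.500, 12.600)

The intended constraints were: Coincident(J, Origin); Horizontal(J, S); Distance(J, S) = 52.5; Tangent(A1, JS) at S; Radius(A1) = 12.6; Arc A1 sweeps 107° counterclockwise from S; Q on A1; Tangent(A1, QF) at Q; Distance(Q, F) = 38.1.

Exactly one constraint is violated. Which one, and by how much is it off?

Distance(Q, F) = 38.1 — off by 4.20.

J = (0.00, 0.00) ✓; J.y = 0.00, S.y = 0.00 ✓; |JS| = 52.50 ✓; ∠(WS, SJ) = 90.00° ✓; |WS| = 12.60 ✓; bearing(W→Q) − bearing(W→S) = 107.0° ✓; |WQ| = 12.60 ✓; ∠(WQ, QF) = 90.00° ✓; |QF| = 42.30 ✗.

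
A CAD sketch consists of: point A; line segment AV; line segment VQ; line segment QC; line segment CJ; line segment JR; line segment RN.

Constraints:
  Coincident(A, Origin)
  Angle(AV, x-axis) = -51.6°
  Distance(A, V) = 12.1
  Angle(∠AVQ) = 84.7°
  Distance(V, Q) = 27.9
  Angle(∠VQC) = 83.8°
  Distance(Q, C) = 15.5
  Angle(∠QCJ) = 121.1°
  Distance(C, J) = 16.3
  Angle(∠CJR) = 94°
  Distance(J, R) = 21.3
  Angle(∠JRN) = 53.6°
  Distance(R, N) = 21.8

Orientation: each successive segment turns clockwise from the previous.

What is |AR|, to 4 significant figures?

8.423

∠QCJ = 121.1° gives CJ at 58.00° from the x-axis; with |CJ| = 16.3, J = (-14.23, 2.927). ∠CJR = 94.0° gives JR at -28.00° from the x-axis; with |JR| = 21.3, R = (4.575, -7.073). Then |AR| = |R − A| = 8.423.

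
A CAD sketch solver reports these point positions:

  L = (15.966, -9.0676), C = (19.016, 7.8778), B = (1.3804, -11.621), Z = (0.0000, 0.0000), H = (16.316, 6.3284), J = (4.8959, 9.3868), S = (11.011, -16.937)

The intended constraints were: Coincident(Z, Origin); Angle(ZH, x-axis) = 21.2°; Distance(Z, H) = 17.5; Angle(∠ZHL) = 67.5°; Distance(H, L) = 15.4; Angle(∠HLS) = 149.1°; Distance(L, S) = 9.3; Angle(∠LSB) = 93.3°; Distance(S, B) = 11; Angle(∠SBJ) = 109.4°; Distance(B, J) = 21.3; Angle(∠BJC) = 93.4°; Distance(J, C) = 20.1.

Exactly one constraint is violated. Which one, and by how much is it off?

Distance(J, C) = 20.1 — off by 5.90.

Z = (0.00, 0.00) ✓; ZH at 21.20° ✓; |ZH| = 17.50 ✓; ∠ZHL = 67.50° ✓; |HL| = 15.40 ✓; ∠HLS = 149.1° ✓; |LS| = 9.299 ✓; ∠LSB = 93.30° ✓; |SB| = 11.00 ✓; ∠SBJ = 109.4° ✓; |BJ| = 21.30 ✓; ∠BJC = 93.40° ✓; |JC| = 14.20 ✗.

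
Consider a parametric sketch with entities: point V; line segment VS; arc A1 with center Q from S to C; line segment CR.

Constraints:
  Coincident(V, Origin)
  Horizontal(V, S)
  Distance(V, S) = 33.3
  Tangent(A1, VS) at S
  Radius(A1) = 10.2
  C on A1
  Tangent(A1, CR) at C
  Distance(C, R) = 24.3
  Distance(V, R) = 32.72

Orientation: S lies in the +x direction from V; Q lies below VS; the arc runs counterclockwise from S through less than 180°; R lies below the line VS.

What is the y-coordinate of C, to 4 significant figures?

-6.481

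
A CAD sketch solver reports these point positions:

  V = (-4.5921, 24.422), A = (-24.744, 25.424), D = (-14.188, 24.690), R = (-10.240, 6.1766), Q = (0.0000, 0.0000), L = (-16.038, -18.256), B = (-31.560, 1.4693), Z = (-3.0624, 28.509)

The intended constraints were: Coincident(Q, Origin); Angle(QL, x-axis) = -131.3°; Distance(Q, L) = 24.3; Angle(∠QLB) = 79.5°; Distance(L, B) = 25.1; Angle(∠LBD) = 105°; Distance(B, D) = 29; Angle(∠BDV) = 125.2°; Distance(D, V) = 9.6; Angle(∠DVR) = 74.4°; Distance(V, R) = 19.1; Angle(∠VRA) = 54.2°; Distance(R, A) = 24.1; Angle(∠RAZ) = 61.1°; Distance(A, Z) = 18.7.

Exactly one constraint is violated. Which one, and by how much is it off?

Distance(A, Z) = 18.7 — off by 3.20.

Q = (0.00, 0.00) ✓; QL at -131.3° ✓; |QL| = 24.30 ✓; ∠QLB = 79.50° ✓; |LB| = 25.10 ✓; ∠LBD = 105.0° ✓; |BD| = 29.00 ✓; ∠BDV = 125.2° ✓; |DV| = 9.600 ✓; ∠DVR = 74.40° ✓; |VR| = 19.10 ✓; ∠VRA = 54.20° ✓; |RA| = 24.10 ✓; ∠RAZ = 61.10° ✓; |AZ| = 21.90 ✗.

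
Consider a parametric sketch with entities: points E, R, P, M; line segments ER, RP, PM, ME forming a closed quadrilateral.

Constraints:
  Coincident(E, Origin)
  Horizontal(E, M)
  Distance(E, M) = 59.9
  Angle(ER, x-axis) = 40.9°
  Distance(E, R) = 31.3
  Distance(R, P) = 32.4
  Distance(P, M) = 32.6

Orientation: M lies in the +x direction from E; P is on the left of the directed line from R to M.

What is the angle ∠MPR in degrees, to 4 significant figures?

79.66°

Checks: |RP| = 32.40 ✓; |PM| = 32.60 ✓.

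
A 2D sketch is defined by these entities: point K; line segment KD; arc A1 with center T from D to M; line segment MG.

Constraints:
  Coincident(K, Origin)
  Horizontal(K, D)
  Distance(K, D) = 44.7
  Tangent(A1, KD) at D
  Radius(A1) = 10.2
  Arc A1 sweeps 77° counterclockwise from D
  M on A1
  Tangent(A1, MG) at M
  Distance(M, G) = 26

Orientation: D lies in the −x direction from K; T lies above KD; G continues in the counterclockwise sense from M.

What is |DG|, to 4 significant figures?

36.80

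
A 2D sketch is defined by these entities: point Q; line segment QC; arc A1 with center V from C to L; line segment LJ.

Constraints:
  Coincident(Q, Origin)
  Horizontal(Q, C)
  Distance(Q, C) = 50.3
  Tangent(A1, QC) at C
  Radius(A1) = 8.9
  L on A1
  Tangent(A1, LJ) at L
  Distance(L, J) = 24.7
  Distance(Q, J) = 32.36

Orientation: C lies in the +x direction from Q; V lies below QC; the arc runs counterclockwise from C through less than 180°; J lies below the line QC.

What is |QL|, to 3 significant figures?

44.3

Checks: |VL| = 8.900 ✓; ∠(VL, LJ) = 90.00° ✓; |LJ| = 24.70 ✓; |QJ| = 32.36 ✓.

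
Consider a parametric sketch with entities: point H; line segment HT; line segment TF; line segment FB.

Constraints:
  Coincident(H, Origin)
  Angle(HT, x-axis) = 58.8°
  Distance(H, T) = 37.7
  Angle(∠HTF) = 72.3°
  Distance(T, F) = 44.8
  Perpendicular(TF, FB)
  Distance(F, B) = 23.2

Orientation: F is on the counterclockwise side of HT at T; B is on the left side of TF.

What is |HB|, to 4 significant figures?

35.68

∠HTF = 72.3°, so TF runs at 58.8° + (180° − 72.3°) = 166.5° from the x-axis; with |TF| = 44.8, F = T + 44.8·(cos 166.5°, sin 166.5°) = (-24.03, 42.71). TF is perpendicular to FB; with |FB| = 23.2 on the left of TF, B = F + 23.2·(-0.2334, -0.9724) = (-29.45, 20.15). Then |HB| = |B − H| = 35.68.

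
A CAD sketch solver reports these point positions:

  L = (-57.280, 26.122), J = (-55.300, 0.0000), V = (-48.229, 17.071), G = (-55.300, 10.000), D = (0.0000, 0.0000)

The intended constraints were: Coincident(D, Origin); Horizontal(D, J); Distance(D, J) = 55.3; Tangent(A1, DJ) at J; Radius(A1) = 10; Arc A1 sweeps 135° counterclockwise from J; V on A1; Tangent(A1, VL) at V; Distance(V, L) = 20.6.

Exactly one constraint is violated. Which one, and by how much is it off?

Distance(V, L) = 20.6 — off by 7.80.

D = (0.00, 0.00) ✓; D.y = 0.00, J.y = 0.00 ✓; |DJ| = 55.30 ✓; ∠(GJ, JD) = 90.00° ✓; |GJ| = 10.00 ✓; bearing(G→V) − bearing(G→J) = 135.0° ✓; |GV| = 10.00 ✓; ∠(GV, VL) = 90.00° ✓; |VL| = 12.80 ✗.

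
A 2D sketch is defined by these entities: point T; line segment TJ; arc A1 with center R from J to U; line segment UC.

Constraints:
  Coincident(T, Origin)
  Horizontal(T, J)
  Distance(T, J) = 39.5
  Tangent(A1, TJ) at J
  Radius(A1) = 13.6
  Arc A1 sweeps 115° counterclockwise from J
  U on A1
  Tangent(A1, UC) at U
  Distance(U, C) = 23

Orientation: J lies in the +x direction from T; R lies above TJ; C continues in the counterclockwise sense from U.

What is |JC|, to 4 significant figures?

40.28

T is at the origin; TJ is horizontal with |TJ| = 39.5 and J on the +x side, so J = (39.50, 0.000). A1 meets TJ tangentially, so RJ is at right angles to TJ, so R = J + (0, 13.6) = (39.50, 13.60). On A1, J sits at bearing -90° from R; a 115° counterclockwise sweep puts U at bearing 25°, so U = R + 13.6·(cos 25°, sin 25°) = (51.83, 19.35). Since A1 is tangent to UC there, RU ⟂ UC, so UC runs along (−sin 25°, cos 25°); with |UC| = 23.0, C = (42.11, 40.19). Then |JC| = |C − J| = 40.28.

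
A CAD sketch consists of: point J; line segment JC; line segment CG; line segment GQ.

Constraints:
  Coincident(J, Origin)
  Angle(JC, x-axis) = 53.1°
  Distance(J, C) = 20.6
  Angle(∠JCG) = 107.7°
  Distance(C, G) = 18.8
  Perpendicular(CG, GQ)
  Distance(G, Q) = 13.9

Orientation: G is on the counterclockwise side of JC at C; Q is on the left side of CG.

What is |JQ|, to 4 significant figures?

25.71

J is at the origin; JC runs at 53.1° with length 20.6, so C = 20.6·(cos 53.1°, sin 53.1°) = (12.37, 16.47). ∠JCG = 107.7°, so CG runs at 53.1° + (180° − 107.7°) = 125.4° from the x-axis; with |CG| = 18.8, G = C + 18.8·(cos 125.4°, sin 125.4°) = (1.478, 31.80). The perpendicularity gives GQ at right angles to CG; with |GQ| = 13.9 on the left of CG, Q = G + 13.9·(-0.8151, -0.5793) = (-9.852, 23.75). Then |JQ| = |Q − J| = 25.71.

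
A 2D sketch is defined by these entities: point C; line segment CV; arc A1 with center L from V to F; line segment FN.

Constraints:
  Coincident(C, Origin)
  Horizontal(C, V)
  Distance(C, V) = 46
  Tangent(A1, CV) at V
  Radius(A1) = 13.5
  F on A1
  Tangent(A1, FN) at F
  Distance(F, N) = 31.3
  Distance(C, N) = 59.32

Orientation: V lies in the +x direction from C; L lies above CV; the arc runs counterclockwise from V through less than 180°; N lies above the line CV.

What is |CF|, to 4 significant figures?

60.65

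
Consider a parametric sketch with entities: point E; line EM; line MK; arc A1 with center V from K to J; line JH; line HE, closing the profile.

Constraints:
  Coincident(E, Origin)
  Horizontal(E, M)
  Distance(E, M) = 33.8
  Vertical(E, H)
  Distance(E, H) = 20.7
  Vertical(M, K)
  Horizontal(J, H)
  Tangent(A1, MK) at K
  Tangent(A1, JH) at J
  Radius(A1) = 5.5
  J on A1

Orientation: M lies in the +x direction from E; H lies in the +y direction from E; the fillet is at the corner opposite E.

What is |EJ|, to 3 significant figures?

35.1

The virtual corner opposite E is at (33.8, 20.7). A1 meets MK tangentially, so VK is at right angles to MK and tangency of A1 to JH means the radius VJ is perpendicular to JH, with radius 5.5, so the center V sits 5.5 in from both sides at V = (28.3, 15.2). That places the tangent points at K = (33.8, 15.2) on MK and J = (28.3, 20.7) on JH. Then |EJ| = |J − E| = 35.1.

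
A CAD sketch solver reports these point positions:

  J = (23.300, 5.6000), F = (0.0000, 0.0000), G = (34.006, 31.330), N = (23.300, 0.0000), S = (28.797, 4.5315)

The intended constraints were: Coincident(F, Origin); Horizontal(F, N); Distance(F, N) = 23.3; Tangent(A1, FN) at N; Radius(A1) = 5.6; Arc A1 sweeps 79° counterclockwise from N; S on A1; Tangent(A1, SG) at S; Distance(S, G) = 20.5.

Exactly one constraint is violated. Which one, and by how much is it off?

Distance(S, G) = 20.5 — off by 6.80.

F = (0.00, 0.00) ✓; F.y = 0.00, N.y = 0.00 ✓; |FN| = 23.30 ✓; ∠(JN, NF) = 90.00° ✓; |JN| = 5.600 ✓; bearing(J→S) − bearing(J→N) = 79.00° ✓; |JS| = 5.600 ✓; ∠(JS, SG) = 90.00° ✓; |SG| = 27.30 ✗.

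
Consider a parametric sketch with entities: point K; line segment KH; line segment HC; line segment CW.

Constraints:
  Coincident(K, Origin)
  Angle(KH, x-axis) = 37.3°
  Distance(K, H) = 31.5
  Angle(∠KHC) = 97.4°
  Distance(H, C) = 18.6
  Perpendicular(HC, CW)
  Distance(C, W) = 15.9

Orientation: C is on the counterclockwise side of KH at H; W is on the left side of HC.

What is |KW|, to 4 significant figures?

27.36

K is at the origin; KH runs at 37.3° with length 31.5, so H = 31.5·(cos 37.3°, sin 37.3°) = (25.06, 19.09). ∠KHC = 97.4°, so HC runs at 37.3° + (180° − 97.4°) = 119.9° from the x-axis; with |HC| = 18.6, C = H + 18.6·(cos 119.9°, sin 119.9°) = (15.79, 35.21). The perpendicularity gives CW at right angles to HC; with |CW| = 15.9 on the left of HC, W = C + 15.9·(-0.8669, -0.4985) = (2.002, 27.29). Then |KW| = |W − K| = 27.36.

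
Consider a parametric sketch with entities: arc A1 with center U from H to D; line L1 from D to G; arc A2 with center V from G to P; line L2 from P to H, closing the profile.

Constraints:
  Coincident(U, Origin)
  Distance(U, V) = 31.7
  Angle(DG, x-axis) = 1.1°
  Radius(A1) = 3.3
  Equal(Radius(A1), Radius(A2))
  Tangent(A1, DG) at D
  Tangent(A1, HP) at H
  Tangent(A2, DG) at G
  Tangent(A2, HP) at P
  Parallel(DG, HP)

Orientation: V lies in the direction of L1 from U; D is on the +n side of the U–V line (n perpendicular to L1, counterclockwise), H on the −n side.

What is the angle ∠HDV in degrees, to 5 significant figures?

84.057°

U is at the origin and V lies 31.7 along u from U, so V = 31.7·u = (31.694, 0.60856). Tangency of A1 to both parallel lines with radius 3.3 puts D and H at U ± 3.3·n: D = (-0.063352, 3.2994), H = (0.063352, -3.2994). Then cos ∠HDV = DH·DV / (|DH||DV|), giving 84.057°.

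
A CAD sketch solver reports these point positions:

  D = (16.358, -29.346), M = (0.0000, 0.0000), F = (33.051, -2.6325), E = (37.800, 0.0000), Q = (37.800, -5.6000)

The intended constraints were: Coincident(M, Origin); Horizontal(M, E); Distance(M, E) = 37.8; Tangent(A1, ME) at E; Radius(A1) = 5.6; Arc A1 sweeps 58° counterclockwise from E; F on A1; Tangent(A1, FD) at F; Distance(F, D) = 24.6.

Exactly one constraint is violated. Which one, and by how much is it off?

Distance(F, D) = 24.6 — off by 6.90.

M = (0.00, 0.00) ✓; M.y = 0.00, E.y = 0.00 ✓; |ME| = 37.80 ✓; ∠(QE, EM) = 90.00° ✓; |QE| = 5.600 ✓; bearing(Q→F) − bearing(Q→E) = 58.00° ✓; |QF| = 5.600 ✓; ∠(QF, FD) = 90.00° ✓; |FD| = 31.50 ✗.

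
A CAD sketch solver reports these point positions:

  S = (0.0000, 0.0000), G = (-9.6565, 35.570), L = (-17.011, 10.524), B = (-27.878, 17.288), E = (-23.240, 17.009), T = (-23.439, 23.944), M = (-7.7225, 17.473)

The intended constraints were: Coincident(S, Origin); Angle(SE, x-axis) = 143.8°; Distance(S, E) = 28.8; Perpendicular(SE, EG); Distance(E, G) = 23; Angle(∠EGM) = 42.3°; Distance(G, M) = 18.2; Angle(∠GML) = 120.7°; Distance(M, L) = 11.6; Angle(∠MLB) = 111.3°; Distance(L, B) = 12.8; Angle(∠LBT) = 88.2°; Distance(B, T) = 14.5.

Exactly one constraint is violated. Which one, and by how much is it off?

Distance(B, T) = 14.5 — off by 6.50.

S = (0.00, 0.00) ✓; SE at 143.8° ✓; |SE| = 28.80 ✓; ∠(SE, EG) = 90.00° ✓; |EG| = 23.00 ✓; ∠EGM = 42.30° ✓; |GM| = 18.20 ✓; ∠GML = 120.7° ✓; |ML| = 11.60 ✓; ∠MLB = 111.3° ✓; |LB| = 12.80 ✓; ∠LBT = 88.20° ✓; |BT| = 8.000 ✗.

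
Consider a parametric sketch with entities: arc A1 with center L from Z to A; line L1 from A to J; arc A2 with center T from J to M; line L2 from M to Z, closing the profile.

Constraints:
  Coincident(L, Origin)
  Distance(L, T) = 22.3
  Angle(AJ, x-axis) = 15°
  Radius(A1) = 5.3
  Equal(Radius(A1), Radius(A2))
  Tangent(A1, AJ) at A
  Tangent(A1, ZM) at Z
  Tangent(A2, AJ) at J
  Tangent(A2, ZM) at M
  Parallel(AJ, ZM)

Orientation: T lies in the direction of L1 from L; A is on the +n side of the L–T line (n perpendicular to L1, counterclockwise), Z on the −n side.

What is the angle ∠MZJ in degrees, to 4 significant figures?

25.42°

The slot axis is L1's direction at 15.0°, so u = (cos 15.0°, sin 15.0°) = (0.9659, 0.2588) and n = (−sin 15.0°, cos 15.0°) = (-0.2588, 0.9659). L is at the origin and T lies 22.3 along u from L, so T = 22.3·u = (21.54, 5.772). Tangency of A1 to both parallel lines with radius 5.3 puts A and Z at L ± 5.3·n: A = (-1.372, 5.119), Z = (1.372, -5.119). Equal radii place J and M the same way about T: J = T + 5.3·n = (20.17, 10.89), M = T − 5.3·n = (22.91, 0.6523). Then cos ∠MZJ = ZM·ZJ / (|ZM||ZJ|), giving 25.42°.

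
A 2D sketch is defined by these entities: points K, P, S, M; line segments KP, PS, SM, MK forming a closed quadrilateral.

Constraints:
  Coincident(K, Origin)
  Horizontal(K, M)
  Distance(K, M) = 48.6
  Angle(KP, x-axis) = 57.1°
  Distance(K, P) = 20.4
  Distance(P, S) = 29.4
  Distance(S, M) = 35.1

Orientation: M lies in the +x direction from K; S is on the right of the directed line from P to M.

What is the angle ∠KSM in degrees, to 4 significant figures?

122.7°

Checks: |PS| = 29.40 ✓; |SM| = 35.10 ✓.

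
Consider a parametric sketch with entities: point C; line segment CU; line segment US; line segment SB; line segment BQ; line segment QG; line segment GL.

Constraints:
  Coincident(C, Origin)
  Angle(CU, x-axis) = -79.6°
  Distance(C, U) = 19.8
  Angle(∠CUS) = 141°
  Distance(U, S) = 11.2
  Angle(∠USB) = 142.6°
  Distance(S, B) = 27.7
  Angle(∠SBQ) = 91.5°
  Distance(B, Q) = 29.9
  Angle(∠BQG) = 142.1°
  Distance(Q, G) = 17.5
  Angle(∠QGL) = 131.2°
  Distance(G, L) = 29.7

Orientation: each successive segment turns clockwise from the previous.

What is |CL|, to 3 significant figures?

20.5

C is at the origin; CU runs at -79.6° with length 19.8, so U = (3.57, -19.5). ∠CUS = 141.0° gives US at -119° from the x-axis; with |US| = 11.2, S = (-1.79, -29.3). ∠USB = 142.6° gives SB at -156° from the x-axis; with |SB| = 27.7, B = (-27.1, -40.6). ∠SBQ = 91.5° gives BQ at 116° from the x-axis; with |BQ| = 29.9, Q = (-40.0, -13.6). ∠BQG = 142.1° gives QG at 77.6° from the x-axis; with |QG| = 17.5, G = (-36.2, 3.50). ∠QGL = 131.2° gives GL at 28.8° from the x-axis; with |GL| = 29.7, L = (-10.2, 17.8). Then |CL| = |L − C| = 20.5.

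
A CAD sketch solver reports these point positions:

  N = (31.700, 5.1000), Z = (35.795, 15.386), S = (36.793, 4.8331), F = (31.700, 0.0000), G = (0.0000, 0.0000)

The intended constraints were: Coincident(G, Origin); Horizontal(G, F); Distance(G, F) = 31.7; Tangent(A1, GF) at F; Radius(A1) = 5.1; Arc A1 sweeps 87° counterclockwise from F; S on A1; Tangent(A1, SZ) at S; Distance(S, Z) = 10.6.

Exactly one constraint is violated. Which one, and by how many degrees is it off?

Tangent(A1, SZ) at S — off by 8.40°.

G = (0.00, 0.00) ✓; G.y = 0.00, F.y = 0.00 ✓; |GF| = 31.70 ✓; ∠(NF, FG) = 90.00° ✓; |NF| = 5.100 ✓; bearing(N→S) − bearing(N→F) = 87.00° ✓; |NS| = 5.100 ✓; ∠(NS, SZ) = 81.60° ✗; |SZ| = 10.60 ✓.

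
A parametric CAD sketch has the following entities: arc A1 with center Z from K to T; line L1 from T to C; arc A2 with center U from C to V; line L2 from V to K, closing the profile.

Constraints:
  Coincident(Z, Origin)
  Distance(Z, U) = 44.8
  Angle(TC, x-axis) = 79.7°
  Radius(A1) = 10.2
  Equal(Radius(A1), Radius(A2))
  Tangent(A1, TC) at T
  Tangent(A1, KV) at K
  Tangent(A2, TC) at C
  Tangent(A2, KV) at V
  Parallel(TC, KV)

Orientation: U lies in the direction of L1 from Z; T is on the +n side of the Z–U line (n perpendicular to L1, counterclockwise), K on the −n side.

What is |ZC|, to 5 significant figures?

45.946

The slot axis is L1's direction at 79.7°, so u = (cos 79.7°, sin 79.7°) = (0.17880, 0.98389) and n = (−sin 79.7°, cos 79.7°) = (-0.98389, 0.17880). Z is at the origin and U lies 44.8 along u from Z, so U = 44.8·u = (8.0103, 44.078). Tangency of A1 to both parallel lines with radius 10.2 puts T and K at Z ± 10.2·n: T = (-10.036, 1.8238), K = (10.036, -1.8238). Equal radii place C and V the same way about U: C = U + 10.2·n = (-2.0253, 45.902), V = U − 10.2·n = (18.046, 42.254). Then |ZC| = |C − Z| = 45.946.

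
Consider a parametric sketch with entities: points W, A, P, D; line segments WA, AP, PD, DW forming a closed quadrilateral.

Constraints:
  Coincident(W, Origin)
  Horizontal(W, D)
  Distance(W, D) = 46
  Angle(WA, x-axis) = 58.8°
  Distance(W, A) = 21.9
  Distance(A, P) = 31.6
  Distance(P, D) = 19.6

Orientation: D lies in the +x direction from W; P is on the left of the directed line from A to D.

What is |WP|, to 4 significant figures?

47.10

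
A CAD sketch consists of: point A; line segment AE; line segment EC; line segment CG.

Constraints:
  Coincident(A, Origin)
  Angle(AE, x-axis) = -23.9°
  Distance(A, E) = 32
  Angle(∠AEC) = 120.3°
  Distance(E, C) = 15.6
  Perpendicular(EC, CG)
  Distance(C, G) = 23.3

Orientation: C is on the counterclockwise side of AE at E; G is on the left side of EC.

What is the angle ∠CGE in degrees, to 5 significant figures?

33.803°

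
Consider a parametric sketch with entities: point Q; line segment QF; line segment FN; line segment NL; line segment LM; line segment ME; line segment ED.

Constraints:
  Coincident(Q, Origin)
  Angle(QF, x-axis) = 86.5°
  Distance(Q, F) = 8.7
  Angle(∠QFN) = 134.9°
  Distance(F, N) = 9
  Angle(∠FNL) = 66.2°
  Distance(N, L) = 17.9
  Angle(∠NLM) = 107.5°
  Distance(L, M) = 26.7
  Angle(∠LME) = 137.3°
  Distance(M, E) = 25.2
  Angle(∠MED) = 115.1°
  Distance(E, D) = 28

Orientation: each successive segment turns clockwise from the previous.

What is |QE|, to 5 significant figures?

37.060

Q is at the origin; QF runs at 86.5° with length 8.7, so F = (0.53112, 8.6838). ∠QFN = 134.9° gives FN at 41.400° from the x-axis; with |FN| = 9.0, N = (7.2821, 14.636). ∠FNL = 66.2° gives NL at -72.400° from the x-axis; with |NL| = 17.9, L = (12.695, -2.4265). ∠NLM = 107.5° gives LM at -144.90° from the x-axis; with |LM| = 26.7, M = (-9.1501, -17.779). ∠LME = 137.3° gives ME at 172.40° from the x-axis; with |ME| = 25.2, E = (-34.129, -14.446). Then |QE| = |E − Q| = 37.060.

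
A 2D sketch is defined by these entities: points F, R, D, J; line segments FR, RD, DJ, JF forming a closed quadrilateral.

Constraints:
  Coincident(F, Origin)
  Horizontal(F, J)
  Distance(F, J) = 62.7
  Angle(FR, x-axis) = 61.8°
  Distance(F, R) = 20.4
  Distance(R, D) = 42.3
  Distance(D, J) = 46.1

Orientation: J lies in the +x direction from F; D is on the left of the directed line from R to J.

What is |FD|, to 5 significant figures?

61.207

Checks: |FJ| = 62.70 ✓; |FR| = 20.40 ✓; |RD| = 42.30 ✓; |DJ| = 46.10 ✓.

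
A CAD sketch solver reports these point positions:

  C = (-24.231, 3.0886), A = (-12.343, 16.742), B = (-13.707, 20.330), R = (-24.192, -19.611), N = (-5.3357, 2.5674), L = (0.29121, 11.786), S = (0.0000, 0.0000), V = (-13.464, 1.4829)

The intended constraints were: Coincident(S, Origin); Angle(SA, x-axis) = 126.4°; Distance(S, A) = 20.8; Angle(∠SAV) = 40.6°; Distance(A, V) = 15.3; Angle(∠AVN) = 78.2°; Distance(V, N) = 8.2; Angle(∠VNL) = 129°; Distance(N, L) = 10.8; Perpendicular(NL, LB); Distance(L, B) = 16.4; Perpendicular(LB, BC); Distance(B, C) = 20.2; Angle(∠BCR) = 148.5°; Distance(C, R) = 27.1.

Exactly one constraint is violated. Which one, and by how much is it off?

Distance(C, R) = 27.1 — off by 4.40.

S = (0.00, 0.00) ✓; SA at 126.4° ✓; |SA| = 20.80 ✓; ∠SAV = 40.60° ✓; |AV| = 15.30 ✓; ∠AVN = 78.20° ✓; |VN| = 8.200 ✓; ∠VNL = 129.0° ✓; |NL| = 10.80 ✓; ∠(NL, LB) = 90.00° ✓; |LB| = 16.40 ✓; ∠(LB, BC) = 90.00° ✓; |BC| = 20.20 ✓; ∠BCR = 148.5° ✓; |CR| = 22.70 ✗.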